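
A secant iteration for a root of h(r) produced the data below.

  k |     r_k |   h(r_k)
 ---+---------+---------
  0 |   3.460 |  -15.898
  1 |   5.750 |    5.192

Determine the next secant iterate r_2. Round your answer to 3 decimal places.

5.186

r_2 = 5.750 − 5.192·(5.750 − 3.460) / (5.192 − (-15.898))
   = 5.750 − (11.88968)/(21.09000) = 5.18624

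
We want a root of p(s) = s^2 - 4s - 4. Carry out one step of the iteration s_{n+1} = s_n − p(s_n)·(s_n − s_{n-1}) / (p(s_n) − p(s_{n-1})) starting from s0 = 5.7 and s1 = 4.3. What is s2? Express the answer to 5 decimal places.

4.75167

p(5.7) = 5.6900000, p(4.3) = -2.7100000
s2 = 4.3000000 − (-2.7100000)·(4.3000000 − 5.7000000) / (-2.7100000 − 5.6900000) = 4.3000000 − (3.7940000)/(-8.4000000) = 4.7516667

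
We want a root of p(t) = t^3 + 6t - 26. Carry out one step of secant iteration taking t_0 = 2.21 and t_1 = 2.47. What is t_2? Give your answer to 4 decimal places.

p(2.21) = -1.946139, p(2.47) = 3.889223
t_2 = 2.470000 − 3.889223·(2.470000 − 2.210000) / (3.889223 − (-1.946139)) = 2.470000 − (1.011198)/(5.835362) = 2.296712

2.2967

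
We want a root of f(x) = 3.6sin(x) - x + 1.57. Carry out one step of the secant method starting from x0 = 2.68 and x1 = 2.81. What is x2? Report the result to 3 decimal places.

2.794

f(2.68) = 0.49335, f(2.81) = -0.06802
x2 = 2.81000 − (-0.06802)·(2.81000 − 2.68000) / (-0.06802 − 0.49335) = 2.81000 − (-0.00884)/(-0.56137) = 2.79425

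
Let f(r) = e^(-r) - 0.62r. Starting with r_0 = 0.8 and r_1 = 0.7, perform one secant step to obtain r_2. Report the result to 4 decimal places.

0.7573

f(0.8) = -0.046671, f(0.7) = 0.062585
r_2 = 0.700000 − 0.062585·(0.700000 − 0.800000) / (0.062585 − (-0.046671)) = 0.700000 − (-0.006259)/(0.109256) = 0.757283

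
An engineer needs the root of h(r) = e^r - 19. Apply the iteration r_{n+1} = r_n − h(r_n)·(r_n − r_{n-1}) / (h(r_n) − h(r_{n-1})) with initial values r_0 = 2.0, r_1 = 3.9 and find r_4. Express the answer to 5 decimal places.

2.98546

h(2.0) = -11.6109439, h(3.9) = 30.4024491
r_2 = 3.9000000 − 30.4024491·(3.9000000 − 2.0000000) / (30.4024491 − (-11.6109439)) = 3.9000000 − (57.7646533)/(42.0133930) = 2.5250895
h(2.5250895) = -6.5079862
r_3 = 2.5250895 − (-6.5079862)·(2.5250895 − 3.9000000) / (-6.5079862 − 30.4024491) = 2.5250895 − (8.9478983)/(-36.9104353) = 2.7675115
h(2.7675115) = -3.0810304
r_4 = 2.7675115 − (-3.0810304)·(2.7675115 − 2.5250895) / (-3.0810304 − (-6.5079862)) = 2.7675115 − (-0.7469093)/(3.4269558) = 2.9854627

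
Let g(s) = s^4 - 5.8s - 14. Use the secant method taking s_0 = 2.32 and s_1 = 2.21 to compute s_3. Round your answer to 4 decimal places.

g(2.32) = 1.514230, g(2.21) = -2.963567
s_2 = 2.210000 − (-2.963567)·(2.210000 − 2.320000) / (-2.963567 − 1.514230) = 2.210000 − (0.325992)/(-4.477797) = 2.282802
g(2.282802) = -0.083805
s_3 = 2.282802 − (-0.083805)·(2.282802 − 2.210000) / (-0.083805 − (-2.963567)) = 2.282802 − (-0.006101)/(2.879763) = 2.284921

2.2849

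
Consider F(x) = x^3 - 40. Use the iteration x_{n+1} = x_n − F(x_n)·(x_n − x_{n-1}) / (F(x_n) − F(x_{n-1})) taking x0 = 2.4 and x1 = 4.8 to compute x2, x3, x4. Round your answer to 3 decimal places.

3.049, 3.297, 3.435

F(2.4) = -26.17600, F(4.8) = 70.59200
x2 = 4.80000 − 70.59200·(4.80000 − 2.40000) / (70.59200 − (-26.17600)) = 4.80000 − (169.42080)/(96.76800) = 3.04921
F(3.04921) = -11.64952
x3 = 3.04921 − (-11.64952)·(3.04921 − 4.80000) / (-11.64952 − 70.59200) = 3.04921 − (20.39590)/(-82.24152) = 3.29721
F(3.29721) = -4.15419
x4 = 3.29721 − (-4.15419)·(3.29721 − 3.04921) / (-4.15419 − (-11.64952)) = 3.29721 − (-1.03024)/(7.49533) = 3.43466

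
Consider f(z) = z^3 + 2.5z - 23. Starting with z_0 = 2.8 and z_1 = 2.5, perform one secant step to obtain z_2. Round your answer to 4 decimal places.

f(2.8) = 5.952000, f(2.5) = -1.125000
z_2 = 2.500000 − (-1.125000)·(2.500000 − 2.800000) / (-1.125000 − 5.952000) = 2.500000 − (0.337500)/(-7.077000) = 2.547690

2.5477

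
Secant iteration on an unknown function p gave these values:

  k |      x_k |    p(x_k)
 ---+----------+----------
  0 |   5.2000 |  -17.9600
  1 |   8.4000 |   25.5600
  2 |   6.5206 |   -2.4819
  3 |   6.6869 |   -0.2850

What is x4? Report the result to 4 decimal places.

6.7085

x4 = 6.6869 − (-0.2850)·(6.6869 − 6.5206) / (-0.2850 − (-2.4819))
   = 6.6869 − (-0.047395)/(2.196900) = 6.708474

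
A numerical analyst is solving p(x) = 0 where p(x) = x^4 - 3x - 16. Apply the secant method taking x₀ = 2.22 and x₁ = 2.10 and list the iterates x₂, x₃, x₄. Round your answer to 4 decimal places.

p(2.22) = 1.629127, p(2.10) = -2.851900
x₂ = 2.100000 − (-2.851900)·(2.100000 − 2.220000) / (-2.851900 − 1.629127) = 2.100000 − (0.342228)/(-4.481027) = 2.176373
p(2.176373) = -0.093757
x₃ = 2.176373 − (-0.093757)·(2.176373 − 2.100000) / (-0.093757 − (-2.851900)) = 2.176373 − (-0.007160)/(2.758143) = 2.178969
p(2.178969) = 0.005696
x₄ = 2.178969 − 0.005696·(2.178969 − 2.176373) / (0.005696 − (-0.093757)) = 2.178969 − (0.000015)/(0.099453) = 2.178820

2.1764, 2.1790, 2.1788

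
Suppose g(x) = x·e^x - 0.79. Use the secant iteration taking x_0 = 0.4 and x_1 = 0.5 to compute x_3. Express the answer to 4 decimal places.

0.4859

g(0.4) = -0.193270, g(0.5) = 0.034361
x_2 = 0.500000 − 0.034361·(0.500000 − 0.400000) / (0.034361 − (-0.193270)) = 0.500000 − (0.003436)/(0.227631) = 0.484905
g(0.484905) = -0.002504
x_3 = 0.484905 − (-0.002504)·(0.484905 − 0.500000) / (-0.002504 − 0.034361) = 0.484905 − (0.000038)/(-0.036865) = 0.485930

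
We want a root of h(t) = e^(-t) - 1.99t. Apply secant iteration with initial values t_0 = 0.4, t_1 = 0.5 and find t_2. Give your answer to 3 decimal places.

0.352

h(0.4) = -0.12568, h(0.5) = -0.38847
t_2 = 0.50000 − (-0.38847)·(0.50000 − 0.40000) / (-0.38847 − (-0.12568)) = 0.50000 − (-0.03885)/(-0.26279) = 0.35217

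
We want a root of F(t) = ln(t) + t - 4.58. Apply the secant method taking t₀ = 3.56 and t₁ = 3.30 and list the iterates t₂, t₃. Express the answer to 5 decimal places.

F(3.56) = 0.2497605, F(3.30) = -0.0860775
t₂ = 3.3000000 − (-0.0860775)·(3.3000000 − 3.5600000) / (-0.0860775 − 0.2497605) = 3.3000000 − (0.0223802)/(-0.3358381) = 3.3666397
F(3.3666397) = 0.0005549
t₃ = 3.3666397 − 0.0005549·(3.3666397 − 3.3000000) / (0.0005549 − (-0.0860775)) = 3.3666397 − (0.0000370)/(0.0866324) = 3.3662129

3.36664, 3.36621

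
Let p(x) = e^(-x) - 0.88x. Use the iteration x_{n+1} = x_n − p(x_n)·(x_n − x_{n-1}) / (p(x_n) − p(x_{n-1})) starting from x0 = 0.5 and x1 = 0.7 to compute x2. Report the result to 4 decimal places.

p(0.5) = 0.166531, p(0.7) = -0.119415
x2 = 0.700000 − (-0.119415)·(0.700000 − 0.500000) / (-0.119415 − 0.166531) = 0.700000 − (-0.023883)/(-0.285945) = 0.616477

0.6165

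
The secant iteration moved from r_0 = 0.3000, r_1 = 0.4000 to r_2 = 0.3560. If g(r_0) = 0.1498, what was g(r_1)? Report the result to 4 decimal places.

-0.1177

The secant line through (0.3000, 0.1498) and (0.4000, g(r_1)) crosses zero at r_2 = 0.3560.
So (0.3000, 0.1498), (0.4000, g(r_1)), (0.3560, 0) are collinear:
g(r_1) = 0.1498 · (0.4000 − 0.3560) / (0.3000 − 0.3560) = 0.1498 · (0.044000)/(-0.056000) = -0.117700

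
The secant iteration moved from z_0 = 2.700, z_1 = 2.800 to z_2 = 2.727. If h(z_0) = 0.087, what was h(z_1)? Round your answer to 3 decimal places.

The secant line through (2.700, 0.087) and (2.800, h(z_1)) crosses zero at z_2 = 2.727.
So (2.700, 0.087), (2.800, h(z_1)), (2.727, 0) are collinear:
h(z_1) = 0.087 · (2.800 − 2.727) / (2.700 − 2.727) = 0.087 · (0.07300)/(-0.02700) = -0.23522

-0.235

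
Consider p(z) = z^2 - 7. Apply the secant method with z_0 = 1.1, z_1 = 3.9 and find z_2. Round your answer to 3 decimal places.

2.258

p(1.1) = -5.79000, p(3.9) = 8.21000
z_2 = 3.90000 − 8.21000·(3.90000 − 1.10000) / (8.21000 − (-5.79000)) = 3.90000 − (22.98800)/(14.00000) = 2.25800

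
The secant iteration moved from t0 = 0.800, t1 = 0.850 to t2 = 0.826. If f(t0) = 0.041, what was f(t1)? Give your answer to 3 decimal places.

The secant line through (0.800, 0.041) and (0.850, f(t1)) crosses zero at t2 = 0.826.
So (0.800, 0.041), (0.850, f(t1)), (0.826, 0) are collinear:
f(t1) = 0.041 · (0.850 − 0.826) / (0.800 − 0.826) = 0.041 · (0.02400)/(-0.02600) = -0.03785

-0.038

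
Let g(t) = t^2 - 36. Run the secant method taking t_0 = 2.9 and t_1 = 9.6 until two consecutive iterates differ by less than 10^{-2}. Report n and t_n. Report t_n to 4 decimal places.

g(2.9) = -27.590000, g(9.6) = 56.160000
t_2 = 9.600000 − 56.160000·(6.700000)/(83.750000) = 5.107200;  |Δ| = 4.492800
g(5.107200) = -9.916508
t_3 = 5.107200 − (-9.916508)·(-4.492800)/(-66.076508) = 5.781462;  |Δ| = 0.674262
g(5.781462) = -2.574696
t_4 = 5.781462 − (-2.574696)·(0.674262)/(7.341813) = 6.017919;  |Δ| = 0.236457
g(6.017919) = 0.215345
t_5 = 6.017919 − 0.215345·(0.236457)/(2.790041) = 5.999668;  |Δ| = 0.018251
g(5.999668) = -0.003982
t_6 = 5.999668 − (-0.003982)·(-0.018251)/(-0.219328) = 6.000000;  |Δ| = 0.000331
|t_6 − t_5| = 0.000331 < 10^{-2}

n = 6, t_n = 6.0000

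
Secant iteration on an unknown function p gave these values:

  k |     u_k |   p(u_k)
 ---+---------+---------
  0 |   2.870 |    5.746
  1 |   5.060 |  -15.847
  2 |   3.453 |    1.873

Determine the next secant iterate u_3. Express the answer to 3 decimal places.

u_3 = 3.453 − 1.873·(3.453 − 5.060) / (1.873 − (-15.847))
   = 3.453 − (-3.00991)/(17.72000) = 3.62286

3.623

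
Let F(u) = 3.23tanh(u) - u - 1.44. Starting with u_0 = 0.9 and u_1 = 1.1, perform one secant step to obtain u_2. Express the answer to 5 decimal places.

0.97325

F(0.9) = -0.0263579, F(1.1) = 0.0456118
u_2 = 1.1000000 − 0.0456118·(1.1000000 − 0.9000000) / (0.0456118 − (-0.0263579)) = 1.1000000 − (0.0091224)/(0.0719697) = 0.9732471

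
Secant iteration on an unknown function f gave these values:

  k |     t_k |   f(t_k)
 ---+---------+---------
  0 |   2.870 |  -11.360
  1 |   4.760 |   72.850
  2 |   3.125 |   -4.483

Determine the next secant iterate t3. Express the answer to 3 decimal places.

3.220

t3 = 3.125 − (-4.483)·(3.125 − 4.760) / (-4.483 − 72.850)
   = 3.125 − (7.32970)/(-77.33300) = 3.21978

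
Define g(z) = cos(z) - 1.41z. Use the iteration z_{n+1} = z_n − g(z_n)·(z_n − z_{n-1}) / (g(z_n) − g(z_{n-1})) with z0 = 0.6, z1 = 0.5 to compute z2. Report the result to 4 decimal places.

g(0.6) = -0.020664, g(0.5) = 0.172583
z2 = 0.500000 − 0.172583·(0.500000 − 0.600000) / (0.172583 − (-0.020664)) = 0.500000 − (-0.017258)/(0.193247) = 0.589307

0.5893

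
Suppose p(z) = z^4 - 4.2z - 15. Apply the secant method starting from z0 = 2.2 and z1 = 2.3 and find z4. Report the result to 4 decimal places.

p(2.2) = -0.814400, p(2.3) = 3.324100
z2 = 2.300000 − 3.324100·(2.300000 − 2.200000) / (3.324100 − (-0.814400)) = 2.300000 − (0.332410)/(4.138500) = 2.219679
p(2.219679) = -0.047585
z3 = 2.219679 − (-0.047585)·(2.219679 − 2.300000) / (-0.047585 − 3.324100) = 2.219679 − (0.003822)/(-3.371685) = 2.220812
p(2.220812) = -0.002719
z4 = 2.220812 − (-0.002719)·(2.220812 − 2.219679) / (-0.002719 − (-0.047585)) = 2.220812 − (-0.000003)/(0.044866) = 2.220881

2.2209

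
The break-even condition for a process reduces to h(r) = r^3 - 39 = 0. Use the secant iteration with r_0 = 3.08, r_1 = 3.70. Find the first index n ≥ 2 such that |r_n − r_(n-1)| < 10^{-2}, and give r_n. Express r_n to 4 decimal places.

n = 4, r_n = 3.3912

h(3.08) = -9.781888, h(3.70) = 11.653000
r_2 = 3.700000 − 11.653000·(0.620000)/(21.434888) = 3.362939;  |Δ| = 0.337061
h(3.362939) = -0.967309
r_3 = 3.362939 − (-0.967309)·(-0.337061)/(-12.620309) = 3.388774;  |Δ| = 0.025835
h(3.388774) = -0.084036
r_4 = 3.388774 − (-0.084036)·(0.025835)/(0.883273) = 3.391232;  |Δ| = 0.002458
|r_4 − r_3| = 0.002458 < 10^{-2}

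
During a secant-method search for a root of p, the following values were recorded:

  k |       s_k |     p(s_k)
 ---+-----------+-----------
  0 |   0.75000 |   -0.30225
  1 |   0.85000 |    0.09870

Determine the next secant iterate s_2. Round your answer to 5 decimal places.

0.82538

s_2 = 0.85000 − 0.09870·(0.85000 − 0.75000) / (0.09870 − (-0.30225))
   = 0.85000 − (0.0098700)/(0.4009500) = 0.8253835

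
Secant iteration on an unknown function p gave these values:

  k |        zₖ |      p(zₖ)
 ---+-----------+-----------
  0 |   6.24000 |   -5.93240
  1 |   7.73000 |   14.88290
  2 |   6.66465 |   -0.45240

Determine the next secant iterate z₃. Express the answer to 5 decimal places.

6.69608

z₃ = 6.66465 − (-0.45240)·(6.66465 − 7.73000) / (-0.45240 − 14.88290)
   = 6.66465 − (0.4819643)/(-15.3353000) = 6.6960784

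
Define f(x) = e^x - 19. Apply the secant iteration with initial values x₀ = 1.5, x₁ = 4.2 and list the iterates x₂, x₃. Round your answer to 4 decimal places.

f(1.5) = -14.518311, f(4.2) = 47.686331
x₂ = 4.200000 − 47.686331·(4.200000 − 1.500000) / (47.686331 − (-14.518311)) = 4.200000 − (128.753094)/(62.204642) = 2.130169
f(2.130169) = -10.583711
x₃ = 2.130169 − (-10.583711)·(2.130169 − 4.200000) / (-10.583711 − 47.686331) = 2.130169 − (21.906492)/(-58.270042) = 2.506117

2.1302, 2.5061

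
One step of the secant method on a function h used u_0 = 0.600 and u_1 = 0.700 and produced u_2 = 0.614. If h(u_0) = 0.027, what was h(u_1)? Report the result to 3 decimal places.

The secant line through (0.600, 0.027) and (0.700, h(u_1)) crosses zero at u_2 = 0.614.
So (0.600, 0.027), (0.700, h(u_1)), (0.614, 0) are collinear:
h(u_1) = 0.027 · (0.700 − 0.614) / (0.600 − 0.614) = 0.027 · (0.08600)/(-0.01400) = -0.16586

-0.166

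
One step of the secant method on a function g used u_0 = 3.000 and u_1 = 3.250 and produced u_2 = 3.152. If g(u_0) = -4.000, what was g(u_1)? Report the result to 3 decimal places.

2.579

The secant line through (3.000, -4.000) and (3.250, g(u_1)) crosses zero at u_2 = 3.152.
So (3.000, -4.000), (3.250, g(u_1)), (3.152, 0) are collinear:
g(u_1) = -4.000 · (3.250 − 3.152) / (3.000 − 3.152) = -4.000 · (0.09800)/(-0.15200) = 2.57895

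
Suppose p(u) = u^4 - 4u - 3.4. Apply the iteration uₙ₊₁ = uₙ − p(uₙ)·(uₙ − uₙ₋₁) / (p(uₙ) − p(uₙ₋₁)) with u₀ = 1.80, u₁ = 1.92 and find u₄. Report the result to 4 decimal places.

1.8053

p(1.80) = -0.102400, p(1.92) = 2.509545
u₂ = 1.920000 − 2.509545·(1.920000 − 1.800000) / (2.509545 − (-0.102400)) = 1.920000 − (0.301145)/(2.611945) = 1.804705
p(1.804705) = -0.011040
u₃ = 1.804705 − (-0.011040)·(1.804705 − 1.920000) / (-0.011040 − 2.509545) = 1.804705 − (0.001273)/(-2.520585) = 1.805210
p(1.805210) = -0.001182
u₄ = 1.805210 − (-0.001182)·(1.805210 − 1.804705) / (-0.001182 − (-0.011040)) = 1.805210 − (-0.000001)/(0.009858) = 1.805270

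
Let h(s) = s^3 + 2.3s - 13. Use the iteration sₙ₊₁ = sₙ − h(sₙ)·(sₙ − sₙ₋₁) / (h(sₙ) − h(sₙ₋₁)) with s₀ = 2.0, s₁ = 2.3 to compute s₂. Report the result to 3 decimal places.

2.025

h(2.0) = -0.40000, h(2.3) = 4.45700
s₂ = 2.30000 − 4.45700·(2.30000 − 2.00000) / (4.45700 − (-0.40000)) = 2.30000 − (1.33710)/(4.85700) = 2.02471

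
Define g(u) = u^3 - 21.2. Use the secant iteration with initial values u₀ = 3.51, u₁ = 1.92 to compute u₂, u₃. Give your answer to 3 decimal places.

g(3.51) = 22.04355, g(1.92) = -14.12211
u₂ = 1.92000 − (-14.12211)·(1.92000 − 3.51000) / (-14.12211 − 22.04355) = 1.92000 − (22.45416)/(-36.16566) = 2.54087
g(2.54087) = -4.79610
u₃ = 2.54087 − (-4.79610)·(2.54087 − 1.92000) / (-4.79610 − (-14.12211)) = 2.54087 − (-2.97775)/(9.32601) = 2.86016

2.541, 2.860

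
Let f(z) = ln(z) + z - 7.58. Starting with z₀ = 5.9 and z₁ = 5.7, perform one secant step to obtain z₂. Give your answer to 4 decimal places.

5.8190

f(5.9) = 0.094952, f(5.7) = -0.139534
z₂ = 5.700000 − (-0.139534)·(5.700000 − 5.900000) / (-0.139534 − 0.094952) = 5.700000 − (0.027907)/(-0.234486) = 5.819012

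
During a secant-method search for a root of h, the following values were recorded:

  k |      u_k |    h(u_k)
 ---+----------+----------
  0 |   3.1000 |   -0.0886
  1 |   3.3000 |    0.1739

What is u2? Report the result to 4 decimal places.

3.1675

u2 = 3.3000 − 0.1739·(3.3000 − 3.1000) / (0.1739 − (-0.0886))
   = 3.3000 − (0.034780)/(0.262500) = 3.167505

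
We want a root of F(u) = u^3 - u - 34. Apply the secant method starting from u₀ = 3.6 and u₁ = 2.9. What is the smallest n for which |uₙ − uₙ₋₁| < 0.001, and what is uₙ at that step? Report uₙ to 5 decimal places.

n = 5, uₙ = 3.34247

F(3.6) = 9.0560000, F(2.9) = -12.5110000
u₂ = 2.9000000 − (-12.5110000)·(-0.7000000)/(-21.5670000) = 3.3060695;  |Δ| = 0.4060695
F(3.3060695) = -1.1704153
u₃ = 3.3060695 − (-1.1704153)·(0.4060695)/(11.3405847) = 3.3479782;  |Δ| = 0.0419088
F(3.3479782) = 0.1793697
u₄ = 3.3479782 − 0.1793697·(0.0419088)/(1.3497851) = 3.3424091;  |Δ| = 0.0055692
F(3.3424091) = -0.0020231
u₅ = 3.3424091 − (-0.0020231)·(-0.0055692)/(-0.1813928) = 3.3424712;  |Δ| = 0.0000621
|u₅ − u₄| = 0.0000621 < 0.001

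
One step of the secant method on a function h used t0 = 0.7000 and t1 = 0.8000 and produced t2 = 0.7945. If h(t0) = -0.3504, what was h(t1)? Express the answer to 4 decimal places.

The secant line through (0.7000, -0.3504) and (0.8000, h(t1)) crosses zero at t2 = 0.7945.
So (0.7000, -0.3504), (0.8000, h(t1)), (0.7945, 0) are collinear:
h(t1) = -0.3504 · (0.8000 − 0.7945) / (0.7000 − 0.7945) = -0.3504 · (0.005500)/(-0.094500) = 0.020394

0.0204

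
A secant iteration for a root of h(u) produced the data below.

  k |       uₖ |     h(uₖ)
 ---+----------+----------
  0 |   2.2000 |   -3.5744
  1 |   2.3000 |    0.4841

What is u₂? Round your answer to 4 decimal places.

2.2881

u₂ = 2.3000 − 0.4841·(2.3000 − 2.2000) / (0.4841 − (-3.5744))
   = 2.3000 − (0.048410)/(4.058500) = 2.288072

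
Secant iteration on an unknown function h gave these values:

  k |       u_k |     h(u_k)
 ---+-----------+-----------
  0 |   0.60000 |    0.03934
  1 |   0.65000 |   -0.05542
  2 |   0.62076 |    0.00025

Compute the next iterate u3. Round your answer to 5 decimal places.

u3 = 0.62076 − 0.00025·(0.62076 − 0.65000) / (0.00025 − (-0.05542))
   = 0.62076 − (-0.0000073)/(0.0556700) = 0.6208913

0.62089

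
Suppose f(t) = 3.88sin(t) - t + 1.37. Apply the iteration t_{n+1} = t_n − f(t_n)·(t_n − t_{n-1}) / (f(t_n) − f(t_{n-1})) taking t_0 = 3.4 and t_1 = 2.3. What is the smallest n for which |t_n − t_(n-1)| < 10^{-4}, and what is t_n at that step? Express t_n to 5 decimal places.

f(3.4) = -3.0214995, f(2.3) = 1.9633362
t_2 = 2.3000000 − 1.9633362·(-1.1000000)/(4.9848357) = 2.7332479;  |Δ| = 0.4332479
f(2.7332479) = 0.1774639
t_3 = 2.7332479 − 0.1774639·(0.4332479)/(-1.7858723) = 2.7763002;  |Δ| = 0.0430523
f(2.7763002) = -0.0202771
t_4 = 2.7763002 − (-0.0202771)·(0.0430523)/(-0.1977410) = 2.7718855;  |Δ| = 0.0044147
f(2.7718855) = 0.0001231
t_5 = 2.7718855 − 0.0001231·(-0.0044147)/(0.0204002) = 2.7719121;  |Δ| = 0.0000266
|t_5 − t_4| = 0.0000266 < 10^{-4}

n = 5, t_n = 2.77191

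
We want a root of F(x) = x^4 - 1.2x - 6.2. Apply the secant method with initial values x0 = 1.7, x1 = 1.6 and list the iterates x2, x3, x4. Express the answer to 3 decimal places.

F(1.7) = 0.11210, F(1.6) = -1.56640
x2 = 1.60000 − (-1.56640)·(1.60000 − 1.70000) / (-1.56640 − 0.11210) = 1.60000 − (0.15664)/(-1.67850) = 1.69332
F(1.69332) = -0.01036
x3 = 1.69332 − (-0.01036)·(1.69332 − 1.60000) / (-0.01036 − (-1.56640)) = 1.69332 − (-0.00097)/(1.55604) = 1.69394
F(1.69394) = 0.00097
x4 = 1.69394 − 0.00097·(1.69394 − 1.69332) / (0.00097 − (-0.01036)) = 1.69394 − (0.00000)/(0.01133) = 1.69389

1.693, 1.694, 1.694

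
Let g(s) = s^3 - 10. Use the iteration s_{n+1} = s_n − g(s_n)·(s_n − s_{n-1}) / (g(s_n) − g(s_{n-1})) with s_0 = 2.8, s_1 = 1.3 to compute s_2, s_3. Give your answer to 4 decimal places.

1.8925, 2.3092

g(2.8) = 11.952000, g(1.3) = -7.803000
s_2 = 1.300000 − (-7.803000)·(1.300000 − 2.800000) / (-7.803000 − 11.952000) = 1.300000 − (11.704500)/(-19.755000) = 1.892483
g(1.892483) = -3.222088
s_3 = 1.892483 − (-3.222088)·(1.892483 − 1.300000) / (-3.222088 − (-7.803000)) = 1.892483 − (-1.909032)/(4.580912) = 2.309219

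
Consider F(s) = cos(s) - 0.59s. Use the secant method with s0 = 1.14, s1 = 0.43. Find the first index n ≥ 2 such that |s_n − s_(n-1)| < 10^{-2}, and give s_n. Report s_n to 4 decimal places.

n = 4, s_n = 0.9650

F(1.14) = -0.255005, F(0.43) = 0.655266
s2 = 0.430000 − 0.655266·(-0.710000)/(0.910271) = 0.941099;  |Δ| = 0.511099
F(0.941099) = 0.033652
s3 = 0.941099 − 0.033652·(0.511099)/(-0.621614) = 0.968768;  |Δ| = 0.027669
F(0.968768) = -0.005258
s4 = 0.968768 − (-0.005258)·(0.027669)/(-0.038909) = 0.965029;  |Δ| = 0.003739
|s4 − s3| = 0.003739 < 10^{-2}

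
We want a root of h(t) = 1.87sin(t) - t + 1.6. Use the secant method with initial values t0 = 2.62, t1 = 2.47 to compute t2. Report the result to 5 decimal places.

h(2.62) = -0.0882507, h(2.47) = 0.2935767
t2 = 2.4700000 − 0.2935767·(2.4700000 − 2.6200000) / (0.2935767 − (-0.0882507)) = 2.4700000 − (-0.0440365)/(0.3818275) = 2.5853309

2.58533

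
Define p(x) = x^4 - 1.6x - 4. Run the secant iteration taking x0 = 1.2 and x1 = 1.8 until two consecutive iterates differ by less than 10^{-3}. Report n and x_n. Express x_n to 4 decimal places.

n = 6, x_n = 1.6004

p(1.2) = -3.846400, p(1.8) = 3.617600
x2 = 1.800000 − 3.617600·(0.600000)/(7.464000) = 1.509196;  |Δ| = 0.290804
p(1.509196) = -1.226920
x3 = 1.509196 − (-1.226920)·(-0.290804)/(-4.844520) = 1.582845;  |Δ| = 0.073649
p(1.582845) = -0.255533
x4 = 1.582845 − (-0.255533)·(0.073649)/(0.971387) = 1.602219;  |Δ| = 0.019374
p(1.602219) = 0.026480
x5 = 1.602219 − 0.026480·(0.019374)/(0.282013) = 1.600400;  |Δ| = 0.001819
p(1.600400) = -0.000488
x6 = 1.600400 − (-0.000488)·(-0.001819)/(-0.026968) = 1.600433;  |Δ| = 0.000033
|x6 − x5| = 0.000033 < 10^{-3}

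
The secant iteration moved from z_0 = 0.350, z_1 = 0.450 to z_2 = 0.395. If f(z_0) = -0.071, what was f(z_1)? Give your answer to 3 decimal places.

The secant line through (0.350, -0.071) and (0.450, f(z_1)) crosses zero at z_2 = 0.395.
So (0.350, -0.071), (0.450, f(z_1)), (0.395, 0) are collinear:
f(z_1) = -0.071 · (0.450 − 0.395) / (0.350 − 0.395) = -0.071 · (0.05500)/(-0.04500) = 0.08678

0.087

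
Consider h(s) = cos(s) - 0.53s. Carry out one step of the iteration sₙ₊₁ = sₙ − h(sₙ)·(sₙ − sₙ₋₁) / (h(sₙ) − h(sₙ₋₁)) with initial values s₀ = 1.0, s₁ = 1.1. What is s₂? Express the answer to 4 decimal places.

h(1.0) = 0.010302, h(1.1) = -0.129404
s₂ = 1.100000 − (-0.129404)·(1.100000 − 1.000000) / (-0.129404 − 0.010302) = 1.100000 − (-0.012940)/(-0.139706) = 1.007374

1.0074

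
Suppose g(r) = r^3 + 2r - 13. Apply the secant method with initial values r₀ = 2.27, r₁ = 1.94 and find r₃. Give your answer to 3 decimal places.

2.070

g(2.27) = 3.23708, g(1.94) = -1.81862
r₂ = 1.94000 − (-1.81862)·(1.94000 − 2.27000) / (-1.81862 − 3.23708) = 1.94000 − (0.60014)/(-5.05570) = 2.05871
g(2.05871) = -0.15723
r₃ = 2.05871 − (-0.15723)·(2.05871 − 1.94000) / (-0.15723 − (-1.81862)) = 2.05871 − (-0.01866)/(1.66138) = 2.06994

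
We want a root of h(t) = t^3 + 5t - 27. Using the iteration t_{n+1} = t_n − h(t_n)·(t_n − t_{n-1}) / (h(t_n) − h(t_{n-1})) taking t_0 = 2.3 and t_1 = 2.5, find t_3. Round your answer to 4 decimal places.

2.4519

h(2.3) = -3.333000, h(2.5) = 1.125000
t_2 = 2.500000 − 1.125000·(2.500000 − 2.300000) / (1.125000 − (-3.333000)) = 2.500000 − (0.225000)/(4.458000) = 2.449529
h(2.449529) = -0.054711
t_3 = 2.449529 − (-0.054711)·(2.449529 − 2.500000) / (-0.054711 − 1.125000) = 2.449529 − (0.002761)/(-1.179711) = 2.451870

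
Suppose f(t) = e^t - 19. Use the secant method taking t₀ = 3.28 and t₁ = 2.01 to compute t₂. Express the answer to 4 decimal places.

2.7766

f(3.28) = 7.575773, f(2.01) = -11.536683
t₂ = 2.010000 − (-11.536683)·(2.010000 − 3.280000) / (-11.536683 − 7.575773) = 2.010000 − (14.651587)/(-19.112455) = 2.776599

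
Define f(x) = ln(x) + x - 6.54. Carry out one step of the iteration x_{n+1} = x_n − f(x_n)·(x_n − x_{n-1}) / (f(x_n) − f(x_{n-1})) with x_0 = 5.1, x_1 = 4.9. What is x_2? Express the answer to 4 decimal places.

4.9423

f(5.1) = 0.189241, f(4.9) = -0.050765
x_2 = 4.900000 − (-0.050765)·(4.900000 − 5.100000) / (-0.050765 − 0.189241) = 4.900000 − (0.010153)/(-0.240005) = 4.942303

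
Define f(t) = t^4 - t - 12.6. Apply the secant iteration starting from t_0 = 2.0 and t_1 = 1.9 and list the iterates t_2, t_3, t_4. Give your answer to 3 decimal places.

f(2.0) = 1.40000, f(1.9) = -1.46790
t_2 = 1.90000 − (-1.46790)·(1.90000 − 2.00000) / (-1.46790 − 1.40000) = 1.90000 − (0.14679)/(-2.86790) = 1.95118
f(1.95118) = -0.05703
t_3 = 1.95118 − (-0.05703)·(1.95118 − 1.90000) / (-0.05703 − (-1.46790)) = 1.95118 − (-0.00292)/(1.41087) = 1.95325
f(1.95325) = 0.00248
t_4 = 1.95325 − 0.00248·(1.95325 − 1.95118) / (0.00248 − (-0.05703)) = 1.95325 − (0.00001)/(0.05951) = 1.95317

1.951, 1.953, 1.953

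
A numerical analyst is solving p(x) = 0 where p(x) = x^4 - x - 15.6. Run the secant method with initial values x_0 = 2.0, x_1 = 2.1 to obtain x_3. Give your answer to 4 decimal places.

2.0496

p(2.0) = -1.600000, p(2.1) = 1.748100
x_2 = 2.100000 − 1.748100·(2.100000 − 2.000000) / (1.748100 − (-1.600000)) = 2.100000 − (0.174810)/(3.348100) = 2.047788
p(2.047788) = -0.062875
x_3 = 2.047788 − (-0.062875)·(2.047788 − 2.100000) / (-0.062875 − 1.748100) = 2.047788 − (0.003283)/(-1.810975) = 2.049601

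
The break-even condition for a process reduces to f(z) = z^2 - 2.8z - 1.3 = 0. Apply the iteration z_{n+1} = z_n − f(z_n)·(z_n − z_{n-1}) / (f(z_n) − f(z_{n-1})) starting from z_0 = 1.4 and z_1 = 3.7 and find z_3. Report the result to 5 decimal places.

f(1.4) = -3.2600000, f(3.7) = 2.0300000
z_2 = 3.7000000 − 2.0300000·(3.7000000 − 1.4000000) / (2.0300000 − (-3.2600000)) = 3.7000000 − (4.6690000)/(5.2900000) = 2.8173913
f(2.8173913) = -1.2510019
z_3 = 2.8173913 − (-1.2510019)·(2.8173913 − 3.7000000) / (-1.2510019 − 2.0300000) = 2.8173913 − (1.1041451)/(-3.2810019) = 3.1539181

3.15392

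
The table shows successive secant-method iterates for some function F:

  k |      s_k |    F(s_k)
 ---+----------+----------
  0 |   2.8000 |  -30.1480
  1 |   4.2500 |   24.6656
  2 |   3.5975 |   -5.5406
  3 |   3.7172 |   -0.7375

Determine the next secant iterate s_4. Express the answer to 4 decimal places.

s_4 = 3.7172 − (-0.7375)·(3.7172 − 3.5975) / (-0.7375 − (-5.5406))
   = 3.7172 − (-0.088279)/(4.803100) = 3.735580

3.7356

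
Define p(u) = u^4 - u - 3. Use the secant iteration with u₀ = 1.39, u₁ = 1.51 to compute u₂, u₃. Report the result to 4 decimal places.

p(1.39) = -0.656990, p(1.51) = 0.688856
u₂ = 1.510000 − 0.688856·(1.510000 − 1.390000) / (0.688856 − (-0.656990)) = 1.510000 − (0.082663)/(1.345846) = 1.448579
p(1.448579) = -0.045372
u₃ = 1.448579 − (-0.045372)·(1.448579 − 1.510000) / (-0.045372 − 0.688856) = 1.448579 − (0.002787)/(-0.734228) = 1.452375

1.4486, 1.4524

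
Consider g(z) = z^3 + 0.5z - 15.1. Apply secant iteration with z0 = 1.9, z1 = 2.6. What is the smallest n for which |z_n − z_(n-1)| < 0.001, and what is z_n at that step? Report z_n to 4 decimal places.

n = 5, z_n = 2.4043

g(1.9) = -7.291000, g(2.6) = 3.776000
z2 = 2.600000 − 3.776000·(0.700000)/(11.067000) = 2.361164;  |Δ| = 0.238836
g(2.361164) = -0.755706
z3 = 2.361164 − (-0.755706)·(-0.238836)/(-4.531706) = 2.400992;  |Δ| = 0.039828
g(2.400992) = -0.058353
z4 = 2.400992 − (-0.058353)·(0.039828)/(0.697353) = 2.404325;  |Δ| = 0.003333
g(2.404325) = 0.001031
z5 = 2.404325 − 0.001031·(0.003333)/(0.059384) = 2.404267;  |Δ| = 0.000058
|z5 − z4| = 0.000058 < 0.001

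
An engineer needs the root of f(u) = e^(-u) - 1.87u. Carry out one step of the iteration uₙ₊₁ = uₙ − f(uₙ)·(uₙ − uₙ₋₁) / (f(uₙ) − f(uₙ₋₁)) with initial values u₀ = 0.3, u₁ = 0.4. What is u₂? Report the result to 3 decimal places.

0.370

f(0.3) = 0.17982, f(0.4) = -0.07768
u₂ = 0.40000 − (-0.07768)·(0.40000 − 0.30000) / (-0.07768 − 0.17982) = 0.40000 − (-0.00777)/(-0.25750) = 0.36983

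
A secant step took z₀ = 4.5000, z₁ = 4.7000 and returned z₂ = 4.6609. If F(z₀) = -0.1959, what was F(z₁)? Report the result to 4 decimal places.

0.0476

The secant line through (4.5000, -0.1959) and (4.7000, F(z₁)) crosses zero at z₂ = 4.6609.
So (4.5000, -0.1959), (4.7000, F(z₁)), (4.6609, 0) are collinear:
F(z₁) = -0.1959 · (4.7000 − 4.6609) / (4.5000 − 4.6609) = -0.1959 · (0.039100)/(-0.160900) = 0.047605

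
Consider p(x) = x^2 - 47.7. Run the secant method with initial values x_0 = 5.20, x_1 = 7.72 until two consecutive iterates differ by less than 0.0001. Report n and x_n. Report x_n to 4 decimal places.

n = 5, x_n = 6.9065

p(5.20) = -20.660000, p(7.72) = 11.898400
x_2 = 7.720000 − 11.898400·(2.520000)/(32.558400) = 6.799071;  |Δ| = 0.920929
p(6.799071) = -1.472631
x_3 = 6.799071 − (-1.472631)·(-0.920929)/(-13.371031) = 6.900499;  |Δ| = 0.101427
p(6.900499) = -0.083120
x_4 = 6.900499 − (-0.083120)·(0.101427)/(1.389511) = 6.906566;  |Δ| = 0.006067
p(6.906566) = 0.000652
x_5 = 6.906566 − 0.000652·(0.006067)/(0.083772) = 6.906519;  |Δ| = 0.000047
|x_5 − x_4| = 0.000047 < 0.0001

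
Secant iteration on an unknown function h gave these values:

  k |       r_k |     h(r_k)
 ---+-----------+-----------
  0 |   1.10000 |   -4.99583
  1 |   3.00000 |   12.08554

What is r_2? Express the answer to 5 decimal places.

r_2 = 3.00000 − 12.08554·(3.00000 − 1.10000) / (12.08554 − (-4.99583))
   = 3.00000 − (22.9625260)/(17.0813700) = 1.6556976

1.65570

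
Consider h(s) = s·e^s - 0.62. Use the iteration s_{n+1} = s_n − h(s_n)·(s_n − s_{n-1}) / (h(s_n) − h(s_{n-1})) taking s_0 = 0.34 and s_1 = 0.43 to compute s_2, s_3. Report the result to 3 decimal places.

h(0.34) = -0.14232, h(0.43) = 0.04102
s_2 = 0.43000 − 0.04102·(0.43000 − 0.34000) / (0.04102 − (-0.14232)) = 0.43000 − (0.00369)/(0.18334) = 0.40986
h(0.40986) = -0.00250
s_3 = 0.40986 − (-0.00250)·(0.40986 − 0.43000) / (-0.00250 − 0.04102) = 0.40986 − (0.00005)/(-0.04352) = 0.41102

0.410, 0.411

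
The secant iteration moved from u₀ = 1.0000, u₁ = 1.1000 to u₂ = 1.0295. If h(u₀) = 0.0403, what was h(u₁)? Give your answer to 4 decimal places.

The secant line through (1.0000, 0.0403) and (1.1000, h(u₁)) crosses zero at u₂ = 1.0295.
So (1.0000, 0.0403), (1.1000, h(u₁)), (1.0295, 0) are collinear:
h(u₁) = 0.0403 · (1.1000 − 1.0295) / (1.0000 − 1.0295) = 0.0403 · (0.070500)/(-0.029500) = -0.096310

-0.0963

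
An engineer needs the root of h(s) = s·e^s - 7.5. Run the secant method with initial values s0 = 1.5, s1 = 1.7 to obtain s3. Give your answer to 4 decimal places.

1.5657

h(1.5) = -0.777466, h(1.7) = 1.805711
s2 = 1.700000 − 1.805711·(1.700000 − 1.500000) / (1.805711 − (-0.777466)) = 1.700000 − (0.361142)/(2.583177) = 1.560195
h(1.560195) = -0.073868
s3 = 1.560195 − (-0.073868)·(1.560195 − 1.700000) / (-0.073868 − 1.805711) = 1.560195 − (0.010327)/(-1.879578) = 1.565689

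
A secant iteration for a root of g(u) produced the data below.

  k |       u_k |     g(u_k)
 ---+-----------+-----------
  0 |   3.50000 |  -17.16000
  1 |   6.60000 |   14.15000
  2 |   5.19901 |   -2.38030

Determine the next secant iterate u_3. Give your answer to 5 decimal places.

5.40075

u_3 = 5.19901 − (-2.38030)·(5.19901 − 6.60000) / (-2.38030 − 14.15000)
   = 5.19901 − (3.3347765)/(-16.5303000) = 5.4007472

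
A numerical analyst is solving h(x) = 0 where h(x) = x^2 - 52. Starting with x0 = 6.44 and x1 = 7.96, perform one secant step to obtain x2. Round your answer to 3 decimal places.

7.171

h(6.44) = -10.52640, h(7.96) = 11.36160
x2 = 7.96000 − 11.36160·(7.96000 − 6.44000) / (11.36160 − (-10.52640)) = 7.96000 − (17.26963)/(21.88800) = 7.17100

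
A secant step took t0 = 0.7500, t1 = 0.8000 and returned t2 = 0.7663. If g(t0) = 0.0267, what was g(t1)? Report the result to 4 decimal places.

The secant line through (0.7500, 0.0267) and (0.8000, g(t1)) crosses zero at t2 = 0.7663.
So (0.7500, 0.0267), (0.8000, g(t1)), (0.7663, 0) are collinear:
g(t1) = 0.0267 · (0.8000 − 0.7663) / (0.7500 − 0.7663) = 0.0267 · (0.033700)/(-0.016300) = -0.055202

-0.0552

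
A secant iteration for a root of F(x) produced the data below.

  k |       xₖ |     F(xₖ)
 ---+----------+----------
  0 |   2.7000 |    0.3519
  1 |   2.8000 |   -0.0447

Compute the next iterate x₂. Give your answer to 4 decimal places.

2.7887

x₂ = 2.8000 − (-0.0447)·(2.8000 − 2.7000) / (-0.0447 − 0.3519)
   = 2.8000 − (-0.004470)/(-0.396600) = 2.788729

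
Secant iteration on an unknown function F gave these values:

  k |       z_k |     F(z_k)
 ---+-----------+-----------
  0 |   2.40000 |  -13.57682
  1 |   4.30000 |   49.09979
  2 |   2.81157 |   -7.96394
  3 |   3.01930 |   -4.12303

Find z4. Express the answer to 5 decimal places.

3.24229

z4 = 3.01930 − (-4.12303)·(3.01930 − 2.81157) / (-4.12303 − (-7.96394))
   = 3.01930 − (-0.8564770)/(3.8409100) = 3.2422880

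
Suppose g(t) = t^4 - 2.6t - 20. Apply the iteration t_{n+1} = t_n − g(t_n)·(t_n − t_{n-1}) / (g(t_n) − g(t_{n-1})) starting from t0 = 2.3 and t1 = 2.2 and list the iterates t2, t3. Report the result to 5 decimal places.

2.25338, 2.25520

g(2.3) = 2.0041000, g(2.2) = -2.2944000
t2 = 2.2000000 − (-2.2944000)·(2.2000000 − 2.3000000) / (-2.2944000 − 2.0041000) = 2.2000000 − (0.2294400)/(-4.2985000) = 2.2533768
g(2.2533768) = -0.0756730
t3 = 2.2533768 − (-0.0756730)·(2.2533768 − 2.2000000) / (-0.0756730 − (-2.2944000)) = 2.2533768 − (-0.0040392)/(2.2187270) = 2.2551973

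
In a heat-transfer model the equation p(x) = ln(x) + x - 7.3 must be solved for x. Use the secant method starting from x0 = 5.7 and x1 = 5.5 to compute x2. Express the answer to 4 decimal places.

5.5808

p(5.7) = 0.140466, p(5.5) = -0.095252
x2 = 5.500000 − (-0.095252)·(5.500000 − 5.700000) / (-0.095252 − 0.140466) = 5.500000 − (0.019050)/(-0.235718) = 5.580818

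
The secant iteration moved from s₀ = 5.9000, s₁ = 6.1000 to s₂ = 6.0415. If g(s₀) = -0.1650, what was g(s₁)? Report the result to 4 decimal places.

0.0682

The secant line through (5.9000, -0.1650) and (6.1000, g(s₁)) crosses zero at s₂ = 6.0415.
So (5.9000, -0.1650), (6.1000, g(s₁)), (6.0415, 0) are collinear:
g(s₁) = -0.1650 · (6.1000 − 6.0415) / (5.9000 − 6.0415) = -0.1650 · (0.058500)/(-0.141500) = 0.068216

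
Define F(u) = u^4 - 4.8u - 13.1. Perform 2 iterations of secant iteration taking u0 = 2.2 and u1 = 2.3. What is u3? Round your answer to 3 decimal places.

F(2.2) = -0.23440, F(2.3) = 3.84410
u2 = 2.30000 − 3.84410·(2.30000 − 2.20000) / (3.84410 − (-0.23440)) = 2.30000 − (0.38441)/(4.07850) = 2.20575
F(2.20575) = -0.01624
u3 = 2.20575 − (-0.01624)·(2.20575 − 2.30000) / (-0.01624 − 3.84410) = 2.20575 − (0.00153)/(-3.86034) = 2.20614

2.206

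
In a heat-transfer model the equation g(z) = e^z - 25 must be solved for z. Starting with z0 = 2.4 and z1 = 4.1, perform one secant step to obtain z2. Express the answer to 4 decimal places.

2.8818

g(2.4) = -13.976824, g(4.1) = 35.340288
z2 = 4.100000 − 35.340288·(4.100000 − 2.400000) / (35.340288 − (-13.976824)) = 4.100000 − (60.078489)/(49.317111) = 2.881792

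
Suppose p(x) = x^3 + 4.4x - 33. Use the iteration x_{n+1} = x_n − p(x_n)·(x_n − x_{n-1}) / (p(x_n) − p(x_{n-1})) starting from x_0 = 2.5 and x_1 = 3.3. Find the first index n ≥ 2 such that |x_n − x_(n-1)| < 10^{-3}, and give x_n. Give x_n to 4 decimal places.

n = 5, x_n = 2.7538

p(2.5) = -6.375000, p(3.3) = 17.457000
x_2 = 3.300000 − 17.457000·(0.800000)/(23.832000) = 2.713998;  |Δ| = 0.586002
p(2.713998) = -1.067683
x_3 = 2.713998 − (-1.067683)·(-0.586002)/(-18.524683) = 2.747773;  |Δ| = 0.033775
p(2.747773) = -0.163418
x_4 = 2.747773 − (-0.163418)·(0.033775)/(0.904265) = 2.753876;  |Δ| = 0.006104
p(2.753876) = 0.002000
x_5 = 2.753876 − 0.002000·(0.006104)/(0.165418) = 2.753803;  |Δ| = 0.000074
|x_5 − x_4| = 0.000074 < 10^{-3}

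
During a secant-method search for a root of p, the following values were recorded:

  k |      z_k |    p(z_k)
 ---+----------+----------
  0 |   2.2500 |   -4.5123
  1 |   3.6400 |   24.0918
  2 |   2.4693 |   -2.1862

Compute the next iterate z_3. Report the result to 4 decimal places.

2.5667

z_3 = 2.4693 − (-2.1862)·(2.4693 − 3.6400) / (-2.1862 − 24.0918)
   = 2.4693 − (2.559384)/(-26.278000) = 2.566696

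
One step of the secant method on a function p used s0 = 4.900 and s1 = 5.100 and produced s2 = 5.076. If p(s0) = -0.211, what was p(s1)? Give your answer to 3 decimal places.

0.029

The secant line through (4.900, -0.211) and (5.100, p(s1)) crosses zero at s2 = 5.076.
So (4.900, -0.211), (5.100, p(s1)), (5.076, 0) are collinear:
p(s1) = -0.211 · (5.100 − 5.076) / (4.900 − 5.076) = -0.211 · (0.02400)/(-0.17600) = 0.02877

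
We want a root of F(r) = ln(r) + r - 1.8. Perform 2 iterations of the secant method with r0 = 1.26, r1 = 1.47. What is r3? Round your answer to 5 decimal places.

F(1.26) = -0.3088883, F(1.47) = 0.0552624
r2 = 1.4700000 − 0.0552624·(1.4700000 − 1.2600000) / (0.0552624 − (-0.3088883)) = 1.4700000 − (0.0116051)/(0.3641507) = 1.4381310
F(1.4381310) = 0.0014754
r3 = 1.4381310 − 0.0014754·(1.4381310 − 1.4700000) / (0.0014754 − 0.0552624) = 1.4381310 − (-0.0000470)/(-0.0537870) = 1.4372568

1.43726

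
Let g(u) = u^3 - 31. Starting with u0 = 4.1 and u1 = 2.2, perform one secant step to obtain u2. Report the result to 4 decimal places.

g(4.1) = 37.921000, g(2.2) = -20.352000
u2 = 2.200000 − (-20.352000)·(2.200000 − 4.100000) / (-20.352000 − 37.921000) = 2.200000 − (38.668800)/(-58.273000) = 2.863580

2.8636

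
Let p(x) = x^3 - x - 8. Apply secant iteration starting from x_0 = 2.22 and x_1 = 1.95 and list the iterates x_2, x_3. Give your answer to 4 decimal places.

2.1602, 2.1670

p(2.22) = 0.721048, p(1.95) = -2.535125
x_2 = 1.950000 − (-2.535125)·(1.950000 − 2.220000) / (-2.535125 − 0.721048) = 1.950000 − (0.684484)/(-3.256173) = 2.160211
p(2.160211) = -0.079560
x_3 = 2.160211 − (-0.079560)·(2.160211 − 1.950000) / (-0.079560 − (-2.535125)) = 2.160211 − (-0.016724)/(2.455565) = 2.167022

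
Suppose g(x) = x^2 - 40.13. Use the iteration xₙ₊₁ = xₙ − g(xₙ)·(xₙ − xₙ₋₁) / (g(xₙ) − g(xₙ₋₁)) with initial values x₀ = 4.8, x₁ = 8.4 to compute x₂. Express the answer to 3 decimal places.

g(4.8) = -17.09000, g(8.4) = 30.43000
x₂ = 8.40000 − 30.43000·(8.40000 − 4.80000) / (30.43000 − (-17.09000)) = 8.40000 − (109.54800)/(47.52000) = 6.09470

6.095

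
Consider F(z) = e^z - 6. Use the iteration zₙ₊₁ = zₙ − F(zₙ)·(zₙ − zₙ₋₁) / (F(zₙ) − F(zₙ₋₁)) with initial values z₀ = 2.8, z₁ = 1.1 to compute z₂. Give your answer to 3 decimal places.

F(2.8) = 10.44465, F(1.1) = -2.99583
z₂ = 1.10000 − (-2.99583)·(1.10000 − 2.80000) / (-2.99583 − 10.44465) = 1.10000 − (5.09292)/(-13.44048) = 1.47892

1.479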